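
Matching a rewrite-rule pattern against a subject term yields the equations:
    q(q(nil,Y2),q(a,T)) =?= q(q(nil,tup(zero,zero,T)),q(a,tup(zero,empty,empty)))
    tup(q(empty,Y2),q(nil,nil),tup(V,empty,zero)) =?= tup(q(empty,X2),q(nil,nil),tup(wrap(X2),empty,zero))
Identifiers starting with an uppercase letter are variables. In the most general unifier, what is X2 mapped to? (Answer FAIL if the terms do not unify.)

tup(zero,zero,tup(zero,empty,empty))

Decompose q/2: q(nil,Y2) =?= q(nil,tup(zero,zero,T)),  q(a,T) =?= q(a,tup(zero,empty,empty)).
Decompose q/2: nil =?= nil,  Y2 =?= tup(zero,zero,T).
Delete trivial equation nil =?= nil.
Bind Y2 := tup(zero,zero,T); substituting into the one remaining equation that mentions Y2 gives: tup(q(empty,tup(zero,zero,T)),q(nil,nil),tup(V,empty,zero)) =?= tup(q(empty,X2),q(nil,nil),tup(wrap(X2),empty,zero)).
Decompose q/2: a =?= a,  T =?= tup(zero,empty,empty).
Delete trivial equation a =?= a.
Bind T := tup(zero,empty,empty); substituting into the remaining equation gives: tup(q(empty,tup(zero,zero,tup(zero,empty,empty))),q(nil,nil),tup(V,empty,zero)) =?= tup(q(empty,X2),q(nil,nil),tup(wrap(X2),empty,zero)). Substituting into the earlier binding gives Y2 := tup(zero,zero,tup(zero,empty,empty)).
Decompose tup/3: q(empty,tup(zero,zero,tup(zero,empty,empty))) =?= q(empty,X2),  q(nil,nil) =?= q(nil,nil),  tup(V,empty,zero) =?= tup(wrap(X2),empty,zero).
Decompose q/2: empty =?= empty,  tup(zero,zero,tup(zero,empty,empty)) =?= X2.
Delete trivial equation empty =?= empty.
Bind X2 := tup(zero,zero,tup(zero,empty,empty)); substituting into the one remaining equation that mentions X2 gives: tup(V,empty,zero) =?= tup(wrap(tup(zero,zero,tup(zero,empty,empty))),empty,zero).
Delete trivial equation q(nil,nil) =?= q(nil,nil).
Decompose tup/3: V =?= wrap(tup(zero,zero,tup(zero,empty,empty))),  empty =?= empty,  zero =?= zero.
Bind V := wrap(tup(zero,zero,tup(zero,empty,empty))); no other remaining equation mentions V.
Delete trivial equation empty =?= empty.
Delete trivial equation zero =?= zero.
MGU = { Y2 := tup(zero,zero,tup(zero,empty,empty)), T := tup(zero,empty,empty), X2 := tup(zero,zero,tup(zero,empty,empty)), V := wrap(tup(zero,zero,tup(zero,empty,empty))) }, so X2 := tup(zero,zero,tup(zero,empty,empty)).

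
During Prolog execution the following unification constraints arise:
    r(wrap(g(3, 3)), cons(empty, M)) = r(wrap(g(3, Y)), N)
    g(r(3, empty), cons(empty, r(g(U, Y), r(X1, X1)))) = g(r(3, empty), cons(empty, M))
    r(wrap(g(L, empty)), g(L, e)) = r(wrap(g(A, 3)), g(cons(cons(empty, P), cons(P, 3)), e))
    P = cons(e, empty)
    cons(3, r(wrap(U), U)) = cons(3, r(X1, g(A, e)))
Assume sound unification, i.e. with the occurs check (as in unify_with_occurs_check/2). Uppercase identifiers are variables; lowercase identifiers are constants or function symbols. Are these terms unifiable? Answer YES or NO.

NO

Decompose r/2: wrap(g(3, 3)) = wrap(g(3, Y)),  cons(empty, M) = N.
Decompose wrap/1: g(3, 3) = g(3, Y).
Decompose g/2: 3 = 3,  3 = Y.
Delete trivial equation 3 = 3.
Bind Y := 3; substituting into the one remaining equation that mentions Y gives: g(r(3, empty), cons(empty, r(g(U, 3), r(X1, X1)))) = g(r(3, empty), cons(empty, M)).
Bind N := cons(empty, M); no other remaining equation mentions N.
Decompose g/2: r(3, empty) = r(3, empty),  cons(empty, r(g(U, 3), r(X1, X1))) = cons(empty, M).
Delete trivial equation r(3, empty) = r(3, empty).
Decompose cons/2: empty = empty,  r(g(U, 3), r(X1, X1)) = M.
Delete trivial equation empty = empty.
Bind M := r(g(U, 3), r(X1, X1)); no other remaining equation mentions M. Substituting into the earlier binding gives N := cons(empty, r(g(U, 3), r(X1, X1))).
Decompose r/2: wrap(g(L, empty)) = wrap(g(A, 3)),  g(L, e) = g(cons(cons(empty, P), cons(P, 3)), e).
Decompose wrap/1: g(L, empty) = g(A, 3).
Decompose g/2: L = A,  empty = 3.
Bind L := A; substituting into the one remaining equation that mentions L gives: g(A, e) = g(cons(cons(empty, P), cons(P, 3)), e).
Clash: constants empty and 3 differ; no unifier exists.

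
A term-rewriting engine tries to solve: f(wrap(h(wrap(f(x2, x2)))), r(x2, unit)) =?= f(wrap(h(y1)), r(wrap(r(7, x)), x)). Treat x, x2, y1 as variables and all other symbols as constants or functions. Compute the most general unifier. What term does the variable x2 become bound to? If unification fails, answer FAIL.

wrap(r(7, unit))

Decompose f/2: wrap(h(wrap(f(x2, x2)))) =?= wrap(h(y1)),  r(x2, unit) =?= r(wrap(r(7, x)), x).
Decompose wrap/1: h(wrap(f(x2, x2))) =?= h(y1).
Decompose h/1: wrap(f(x2, x2)) =?= y1.
Bind y1 := wrap(f(x2, x2)); no other remaining equation mentions y1.
Decompose r/2: x2 =?= wrap(r(7, x)),  unit =?= x.
Bind x2 := wrap(r(7, x)); no other remaining equation mentions x2. Substituting into the earlier binding gives y1 := wrap(f(wrap(r(7, x)), wrap(r(7, x)))).
Bind x := unit. Substituting into the earlier bindings gives y1 := wrap(f(wrap(r(7, unit)), wrap(r(7, unit)))), x2 := wrap(r(7, unit)).
MGU = { y1 := wrap(f(wrap(r(7, unit)), wrap(r(7, unit)))), x2 := wrap(r(7, unit)), x := unit }, so x2 := wrap(r(7, unit)).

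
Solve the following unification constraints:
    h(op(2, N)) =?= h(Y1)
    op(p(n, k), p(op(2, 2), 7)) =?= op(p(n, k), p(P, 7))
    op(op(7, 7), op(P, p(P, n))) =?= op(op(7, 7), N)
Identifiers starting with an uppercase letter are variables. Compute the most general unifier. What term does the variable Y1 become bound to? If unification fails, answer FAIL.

Decompose h/1: op(2, N) =?= Y1.
Bind Y1 := op(2, N); no other remaining equation mentions Y1.
Decompose op/2: p(n, k) =?= p(n, k),  p(op(2, 2), 7) =?= p(P, 7).
Delete trivial equation p(n, k) =?= p(n, k).
Decompose p/2: op(2, 2) =?= P,  7 =?= 7.
Bind P := op(2, 2); substituting into the one remaining equation that mentions P gives: op(op(7, 7), op(op(2, 2), p(op(2, 2), n))) =?= op(op(7, 7), N).
Delete trivial equation 7 =?= 7.
Decompose op/2: op(7, 7) =?= op(7, 7),  op(op(2, 2), p(op(2, 2), n)) =?= N.
Delete trivial equation op(7, 7) =?= op(7, 7).
Bind N := op(op(2, 2), p(op(2, 2), n)). Substituting into the earlier binding gives Y1 := op(2, op(op(2, 2), p(op(2, 2), n))).
MGU = { Y1 ↦ op(2, op(op(2, 2), p(op(2, 2), n))), P ↦ op(2, 2), N ↦ op(op(2, 2), p(op(2, 2), n)) }, so Y1 ↦ op(2, op(op(2, 2), p(op(2, 2), n))).

op(2, op(op(2, 2), p(op(2, 2), n)))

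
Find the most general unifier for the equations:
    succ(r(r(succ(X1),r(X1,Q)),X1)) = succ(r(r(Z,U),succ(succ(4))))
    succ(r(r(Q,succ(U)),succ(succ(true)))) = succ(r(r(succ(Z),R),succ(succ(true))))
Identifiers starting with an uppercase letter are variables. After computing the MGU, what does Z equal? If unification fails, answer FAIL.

succ(succ(succ(4)))

Decompose succ/1: r(r(succ(X1),r(X1,Q)),X1) = r(r(Z,U),succ(succ(4))).
Decompose r/2: r(succ(X1),r(X1,Q)) = r(Z,U),  X1 = succ(succ(4)).
Decompose r/2: succ(X1) = Z,  r(X1,Q) = U.
Bind Z := succ(X1); substituting into the one remaining equation that mentions Z gives: succ(r(r(Q,succ(U)),succ(succ(true)))) = succ(r(r(succ(succ(X1)),R),succ(succ(true)))).
Bind U := r(X1,Q); substituting into the one remaining equation that mentions U gives: succ(r(r(Q,succ(r(X1,Q))),succ(succ(true)))) = succ(r(r(succ(succ(X1)),R),succ(succ(true)))).
Bind X1 := succ(succ(4)); substituting into the remaining equation gives: succ(r(r(Q,succ(r(succ(succ(4)),Q))),succ(succ(true)))) = succ(r(r(succ(succ(succ(succ(4)))),R),succ(succ(true)))). Substituting into the earlier bindings gives Z := succ(succ(succ(4))), U := r(succ(succ(4)),Q).
Decompose succ/1: r(r(Q,succ(r(succ(succ(4)),Q))),succ(succ(true))) = r(r(succ(succ(succ(succ(4)))),R),succ(succ(true))).
Decompose r/2: r(Q,succ(r(succ(succ(4)),Q))) = r(succ(succ(succ(succ(4)))),R),  succ(succ(true)) = succ(succ(true)).
Decompose r/2: Q = succ(succ(succ(succ(4)))),  succ(r(succ(succ(4)),Q)) = R.
Bind Q := succ(succ(succ(succ(4)))); substituting into the one remaining equation that mentions Q gives: succ(r(succ(succ(4)),succ(succ(succ(succ(4)))))) = R. Substituting into the earlier binding gives U := r(succ(succ(4)),succ(succ(succ(succ(4))))).
Bind R := succ(r(succ(succ(4)),succ(succ(succ(succ(4)))))); no other remaining equation mentions R.
Delete trivial equation succ(succ(true)) = succ(succ(true)).
MGU = { Z ↦ succ(succ(succ(4))), U ↦ r(succ(succ(4)),succ(succ(succ(succ(4))))), X1 ↦ succ(succ(4)), Q ↦ succ(succ(succ(succ(4)))), R ↦ succ(r(succ(succ(4)),succ(succ(succ(succ(4)))))) }, so Z ↦ succ(succ(succ(4))).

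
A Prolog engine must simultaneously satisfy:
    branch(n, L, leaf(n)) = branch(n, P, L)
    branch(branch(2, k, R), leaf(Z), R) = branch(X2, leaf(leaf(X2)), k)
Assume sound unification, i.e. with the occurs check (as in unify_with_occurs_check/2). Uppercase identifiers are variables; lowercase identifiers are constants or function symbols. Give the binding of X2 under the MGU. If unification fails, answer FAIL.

Decompose branch/3: n = n,  L = P,  leaf(n) = L.
Delete trivial equation n = n.
Bind L := P; substituting into the one remaining equation that mentions L gives: leaf(n) = P.
Bind P := leaf(n); no other remaining equation mentions P. Substituting into the earlier binding gives L := leaf(n).
Decompose branch/3: branch(2, k, R) = X2,  leaf(Z) = leaf(leaf(X2)),  R = k.
Bind X2 := branch(2, k, R); substituting into the one remaining equation that mentions X2 gives: leaf(Z) = leaf(leaf(branch(2, k, R))).
Decompose leaf/1: Z = leaf(branch(2, k, R)).
Bind Z := leaf(branch(2, k, R)); no other remaining equation mentions Z.
Bind R := k. Substituting into the earlier bindings gives X2 := branch(2, k, k), Z := leaf(branch(2, k, k)).
MGU = { L ↦ leaf(n), P ↦ leaf(n), X2 ↦ branch(2, k, k), Z ↦ leaf(branch(2, k, k)), R ↦ k }, so X2 ↦ branch(2, k, k).

branch(2, k, k)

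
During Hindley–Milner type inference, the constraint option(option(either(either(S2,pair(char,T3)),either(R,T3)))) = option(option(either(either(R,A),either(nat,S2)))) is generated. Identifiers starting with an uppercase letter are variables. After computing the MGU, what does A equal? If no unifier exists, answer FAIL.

pair(char,nat)

Decompose option/1: option(either(either(S2,pair(char,T3)),either(R,T3))) = option(either(either(R,A),either(nat,S2))).
Decompose option/1: either(either(S2,pair(char,T3)),either(R,T3)) = either(either(R,A),either(nat,S2)).
Decompose either/2: either(S2,pair(char,T3)) = either(R,A),  either(R,T3) = either(nat,S2).
Decompose either/2: S2 = R,  pair(char,T3) = A.
Bind S2 := R; substituting into the one remaining equation that mentions S2 gives: either(R,T3) = either(nat,R).
Bind A := pair(char,T3); no other remaining equation mentions A.
Decompose either/2: R = nat,  T3 = R.
Bind R := nat; substituting into the remaining equation gives: T3 = nat. Substituting into the earlier binding gives S2 := nat.
Bind T3 := nat. Substituting into the earlier binding gives A := pair(char,nat).
MGU = { S2 -> nat, A -> pair(char,nat), R -> nat, T3 -> nat }, so A -> pair(char,nat).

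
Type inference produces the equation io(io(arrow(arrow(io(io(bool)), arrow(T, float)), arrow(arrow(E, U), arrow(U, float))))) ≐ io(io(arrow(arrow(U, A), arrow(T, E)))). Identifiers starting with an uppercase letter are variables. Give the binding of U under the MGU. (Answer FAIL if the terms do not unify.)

io(io(bool))

Decompose io/1: io(arrow(arrow(io(io(bool)), arrow(T, float)), arrow(arrow(E, U), arrow(U, float)))) ≐ io(arrow(arrow(U, A), arrow(T, E))).
Decompose io/1: arrow(arrow(io(io(bool)), arrow(T, float)), arrow(arrow(E, U), arrow(U, float))) ≐ arrow(arrow(U, A), arrow(T, E)).
Decompose arrow/2: arrow(io(io(bool)), arrow(T, float)) ≐ arrow(U, A),  arrow(arrow(E, U), arrow(U, float)) ≐ arrow(T, E).
Decompose arrow/2: io(io(bool)) ≐ U,  arrow(T, float) ≐ A.
Bind U := io(io(bool)); substituting into the one remaining equation that mentions U gives: arrow(arrow(E, io(io(bool))), arrow(io(io(bool)), float)) ≐ arrow(T, E).
Bind A := arrow(T, float); no other remaining equation mentions A.
Decompose arrow/2: arrow(E, io(io(bool))) ≐ T,  arrow(io(io(bool)), float) ≐ E.
Bind T := arrow(E, io(io(bool))); no other remaining equation mentions T. Substituting into the earlier binding gives A := arrow(arrow(E, io(io(bool))), float).
Bind E := arrow(io(io(bool)), float). Substituting into the earlier bindings gives A := arrow(arrow(arrow(io(io(bool)), float), io(io(bool))), float), T := arrow(arrow(io(io(bool)), float), io(io(bool))).
MGU = { U ↦ io(io(bool)), A ↦ arrow(arrow(arrow(io(io(bool)), float), io(io(bool))), float), T ↦ arrow(arrow(io(io(bool)), float), io(io(bool))), E ↦ arrow(io(io(bool)), float) }, so U ↦ io(io(bool)).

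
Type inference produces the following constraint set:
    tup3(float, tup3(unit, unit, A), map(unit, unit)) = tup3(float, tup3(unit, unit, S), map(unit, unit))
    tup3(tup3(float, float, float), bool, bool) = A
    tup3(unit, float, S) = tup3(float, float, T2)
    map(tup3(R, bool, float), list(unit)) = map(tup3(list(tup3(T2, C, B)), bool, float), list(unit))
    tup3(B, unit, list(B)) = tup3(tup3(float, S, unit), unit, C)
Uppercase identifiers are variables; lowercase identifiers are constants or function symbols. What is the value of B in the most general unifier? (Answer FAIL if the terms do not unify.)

FAIL

Decompose tup3/3: float = float,  tup3(unit, unit, A) = tup3(unit, unit, S),  map(unit, unit) = map(unit, unit).
Delete trivial equation float = float.
Decompose tup3/3: unit = unit,  unit = unit,  A = S.
Delete trivial equation unit = unit.
Delete trivial equation unit = unit.
Bind A := S; substituting into the one remaining equation that mentions A gives: tup3(tup3(float, float, float), bool, bool) = S.
Delete trivial equation map(unit, unit) = map(unit, unit).
Bind S := tup3(tup3(float, float, float), bool, bool); substituting into the 2 remaining equations that mention S gives: tup3(unit, float, tup3(tup3(float, float, float), bool, bool)) = tup3(float, float, T2),  tup3(B, unit, list(B)) = tup3(tup3(float, tup3(tup3(float, float, float), bool, bool), unit), unit, C). Substituting into the earlier binding gives A := tup3(tup3(float, float, float), bool, bool).
Decompose tup3/3: unit = float,  float = float,  tup3(tup3(float, float, float), bool, bool) = T2.
Clash: constants unit and float differ; no unifier exists.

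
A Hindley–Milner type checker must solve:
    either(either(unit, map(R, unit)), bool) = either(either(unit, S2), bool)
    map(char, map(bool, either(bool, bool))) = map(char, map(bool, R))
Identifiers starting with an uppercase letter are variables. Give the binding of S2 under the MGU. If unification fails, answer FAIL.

map(either(bool, bool), unit)

Decompose either/2: either(unit, map(R, unit)) = either(unit, S2),  bool = bool.
Decompose either/2: unit = unit,  map(R, unit) = S2.
Delete trivial equation unit = unit.
Bind S2 := map(R, unit); no other remaining equation mentions S2.
Delete trivial equation bool = bool.
Decompose map/2: char = char,  map(bool, either(bool, bool)) = map(bool, R).
Delete trivial equation char = char.
Decompose map/2: bool = bool,  either(bool, bool) = R.
Delete trivial equation bool = bool.
Bind R := either(bool, bool). Substituting into the earlier binding gives S2 := map(either(bool, bool), unit).
MGU = { S2 -> map(either(bool, bool), unit), R -> either(bool, bool) }, so S2 -> map(either(bool, bool), unit).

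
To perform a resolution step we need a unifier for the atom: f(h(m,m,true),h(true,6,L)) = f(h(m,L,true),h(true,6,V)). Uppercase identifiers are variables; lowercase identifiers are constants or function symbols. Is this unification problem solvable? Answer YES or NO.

YES

Decompose f/2: h(m,m,true) = h(m,L,true),  h(true,6,L) = h(true,6,V).
Decompose h/3: m = m,  m = L,  true = true.
Delete trivial equation m = m.
Bind L := m; substituting into the one remaining equation that mentions L gives: h(true,6,m) = h(true,6,V).
Delete trivial equation true = true.
Decompose h/3: true = true,  6 = 6,  m = V.
Delete trivial equation true = true.
Delete trivial equation 6 = 6.
Bind V := m.
No equations remain and no clash or occurs-check failure arose, so a unifier exists.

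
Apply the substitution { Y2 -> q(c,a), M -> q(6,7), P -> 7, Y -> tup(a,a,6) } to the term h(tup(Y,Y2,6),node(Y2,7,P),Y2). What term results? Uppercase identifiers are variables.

Replace each occurrence of Y2 with q(c,a).
Replace each occurrence of P with 7.
Replace each occurrence of Y with tup(a,a,6).
Result: h(tup(tup(a,a,6),q(c,a),6),node(q(c,a),7,7),q(c,a)).

h(tup(tup(a,a,6),q(c,a),6),node(q(c,a),7,7),q(c,a))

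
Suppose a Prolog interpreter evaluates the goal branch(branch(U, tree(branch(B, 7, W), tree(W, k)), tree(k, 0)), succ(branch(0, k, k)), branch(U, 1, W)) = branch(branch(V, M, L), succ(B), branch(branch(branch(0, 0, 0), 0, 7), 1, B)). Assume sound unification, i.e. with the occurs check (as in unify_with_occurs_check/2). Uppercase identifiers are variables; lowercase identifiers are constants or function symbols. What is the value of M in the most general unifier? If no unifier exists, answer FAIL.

tree(branch(branch(0, k, k), 7, branch(0, k, k)), tree(branch(0, k, k), k))

Decompose branch/3: branch(U, tree(branch(B, 7, W), tree(W, k)), tree(k, 0)) = branch(V, M, L),  succ(branch(0, k, k)) = succ(B),  branch(U, 1, W) = branch(branch(branch(0, 0, 0), 0, 7), 1, B).
Decompose branch/3: U = V,  tree(branch(B, 7, W), tree(W, k)) = M,  tree(k, 0) = L.
Bind U := V; substituting into the one remaining equation that mentions U gives: branch(V, 1, W) = branch(branch(branch(0, 0, 0), 0, 7), 1, B).
Bind M := tree(branch(B, 7, W), tree(W, k)); no other remaining equation mentions M.
Bind L := tree(k, 0); no other remaining equation mentions L.
Decompose succ/1: branch(0, k, k) = B.
Bind B := branch(0, k, k); substituting into the remaining equation gives: branch(V, 1, W) = branch(branch(branch(0, 0, 0), 0, 7), 1, branch(0, k, k)). Substituting into the earlier binding gives M := tree(branch(branch(0, k, k), 7, W), tree(W, k)).
Decompose branch/3: V = branch(branch(0, 0, 0), 0, 7),  1 = 1,  W = branch(0, k, k).
Bind V := branch(branch(0, 0, 0), 0, 7); no other remaining equation mentions V. Substituting into the earlier binding gives U := branch(branch(0, 0, 0), 0, 7).
Delete trivial equation 1 = 1.
Bind W := branch(0, k, k). Substituting into the earlier binding gives M := tree(branch(branch(0, k, k), 7, branch(0, k, k)), tree(branch(0, k, k), k)).
MGU = { U = branch(branch(0, 0, 0), 0, 7), M = tree(branch(branch(0, k, k), 7, branch(0, k, k)), tree(branch(0, k, k), k)), L = tree(k, 0), B = branch(0, k, k), V = branch(branch(0, 0, 0), 0, 7), W = branch(0, k, k) }, so M = tree(branch(branch(0, k, k), 7, branch(0, k, k)), tree(branch(0, k, k), k)).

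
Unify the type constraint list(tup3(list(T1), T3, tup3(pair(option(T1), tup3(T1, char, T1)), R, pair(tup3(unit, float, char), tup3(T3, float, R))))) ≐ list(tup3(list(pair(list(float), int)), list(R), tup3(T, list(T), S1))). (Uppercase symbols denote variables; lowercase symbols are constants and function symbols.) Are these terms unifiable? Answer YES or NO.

Decompose list/1: tup3(list(T1), T3, tup3(pair(option(T1), tup3(T1, char, T1)), R, pair(tup3(unit, float, char), tup3(T3, float, R)))) ≐ tup3(list(pair(list(float), int)), list(R), tup3(T, list(T), S1)).
Decompose tup3/3: list(T1) ≐ list(pair(list(float), int)),  T3 ≐ list(R),  tup3(pair(option(T1), tup3(T1, char, T1)), R, pair(tup3(unit, float, char), tup3(T3, float, R))) ≐ tup3(T, list(T), S1).
Decompose list/1: T1 ≐ pair(list(float), int).
Bind T1 := pair(list(float), int); substituting into the one remaining equation that mentions T1 gives: tup3(pair(option(pair(list(float), int)), tup3(pair(list(float), int), char, pair(list(float), int))), R, pair(tup3(unit, float, char), tup3(T3, float, R))) ≐ tup3(T, list(T), S1).
Bind T3 := list(R); substituting into the remaining equation gives: tup3(pair(option(pair(list(float), int)), tup3(pair(list(float), int), char, pair(list(float), int))), R, pair(tup3(unit, float, char), tup3(list(R), float, R))) ≐ tup3(T, list(T), S1).
Decompose tup3/3: pair(option(pair(list(float), int)), tup3(pair(list(float), int), char, pair(list(float), int))) ≐ T,  R ≐ list(T),  pair(tup3(unit, float, char), tup3(list(R), float, R)) ≐ S1.
Bind T := pair(option(pair(list(float), int)), tup3(pair(list(float), int), char, pair(list(float), int))); substituting into the one remaining equation that mentions T gives: R ≐ list(pair(option(pair(list(float), int)), tup3(pair(list(float), int), char, pair(list(float), int)))).
Bind R := list(pair(option(pair(list(float), int)), tup3(pair(list(float), int), char, pair(list(float), int)))); substituting into the remaining equation gives: pair(tup3(unit, float, char), tup3(list(list(pair(option(pair(list(float), int)), tup3(pair(list(float), int), char, pair(list(float), int))))), float, list(pair(option(pair(list(float), int)), tup3(pair(list(float), int), char, pair(list(float), int)))))) ≐ S1. Substituting into the earlier binding gives T3 := list(list(pair(option(pair(list(float), int)), tup3(pair(list(float), int), char, pair(list(float), int))))).
Bind S1 := pair(tup3(unit, float, char), tup3(list(list(pair(option(pair(list(float), int)), tup3(pair(list(float), int), char, pair(list(float), int))))), float, list(pair(option(pair(list(float), int)), tup3(pair(list(float), int), char, pair(list(float), int)))))).
No equations remain and no clash or occurs-check failure arose, so a unifier exists.

YES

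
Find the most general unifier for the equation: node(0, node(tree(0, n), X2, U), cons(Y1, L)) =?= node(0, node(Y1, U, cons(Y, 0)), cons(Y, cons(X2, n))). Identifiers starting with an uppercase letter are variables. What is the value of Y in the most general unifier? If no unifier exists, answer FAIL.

Decompose node/3: 0 =?= 0,  node(tree(0, n), X2, U) =?= node(Y1, U, cons(Y, 0)),  cons(Y1, L) =?= cons(Y, cons(X2, n)).
Delete trivial equation 0 =?= 0.
Decompose node/3: tree(0, n) =?= Y1,  X2 =?= U,  U =?= cons(Y, 0).
Bind Y1 := tree(0, n); substituting into the one remaining equation that mentions Y1 gives: cons(tree(0, n), L) =?= cons(Y, cons(X2, n)).
Bind X2 := U; substituting into the one remaining equation that mentions X2 gives: cons(tree(0, n), L) =?= cons(Y, cons(U, n)).
Bind U := cons(Y, 0); substituting into the remaining equation gives: cons(tree(0, n), L) =?= cons(Y, cons(cons(Y, 0), n)). Substituting into the earlier binding gives X2 := cons(Y, 0).
Decompose cons/2: tree(0, n) =?= Y,  L =?= cons(cons(Y, 0), n).
Bind Y := tree(0, n); substituting into the remaining equation gives: L =?= cons(cons(tree(0, n), 0), n). Substituting into the earlier bindings gives X2 := cons(tree(0, n), 0), U := cons(tree(0, n), 0).
Bind L := cons(cons(tree(0, n), 0), n).
MGU = { Y1 ↦ tree(0, n), X2 ↦ cons(tree(0, n), 0), U ↦ cons(tree(0, n), 0), Y ↦ tree(0, n), L ↦ cons(cons(tree(0, n), 0), n) }, so Y ↦ tree(0, n).

tree(0, n)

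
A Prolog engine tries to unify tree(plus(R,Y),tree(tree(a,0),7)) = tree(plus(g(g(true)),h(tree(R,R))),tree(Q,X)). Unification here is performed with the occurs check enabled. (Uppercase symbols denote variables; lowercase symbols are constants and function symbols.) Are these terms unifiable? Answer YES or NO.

Decompose tree/2: plus(R,Y) = plus(g(g(true)),h(tree(R,R))),  tree(tree(a,0),7) = tree(Q,X).
Decompose plus/2: R = g(g(true)),  Y = h(tree(R,R)).
Bind R := g(g(true)); substituting into the one remaining equation that mentions R gives: Y = h(tree(g(g(true)),g(g(true)))).
Bind Y := h(tree(g(g(true)),g(g(true)))); no other remaining equation mentions Y.
Decompose tree/2: tree(a,0) = Q,  7 = X.
Bind Q := tree(a,0); no other remaining equation mentions Q.
Bind X := 7.
No equations remain and no clash or occurs-check failure arose, so a unifier exists.

YES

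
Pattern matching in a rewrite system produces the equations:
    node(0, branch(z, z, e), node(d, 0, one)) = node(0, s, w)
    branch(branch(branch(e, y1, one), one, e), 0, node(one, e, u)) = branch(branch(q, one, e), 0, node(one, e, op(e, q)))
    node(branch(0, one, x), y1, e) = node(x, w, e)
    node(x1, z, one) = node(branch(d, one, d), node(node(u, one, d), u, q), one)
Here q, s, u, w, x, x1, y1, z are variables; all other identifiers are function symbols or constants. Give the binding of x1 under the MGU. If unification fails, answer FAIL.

FAIL

Decompose node/3: 0 = 0,  branch(z, z, e) = s,  node(d, 0, one) = w.
Delete trivial equation 0 = 0.
Bind s := branch(z, z, e); no other remaining equation mentions s.
Bind w := node(d, 0, one); substituting into the one remaining equation that mentions w gives: node(branch(0, one, x), y1, e) = node(x, node(d, 0, one), e).
Decompose branch/3: branch(branch(e, y1, one), one, e) = branch(q, one, e),  0 = 0,  node(one, e, u) = node(one, e, op(e, q)).
Decompose branch/3: branch(e, y1, one) = q,  one = one,  e = e.
Bind q := branch(e, y1, one); substituting into the 2 remaining equations that mention q gives: node(one, e, u) = node(one, e, op(e, branch(e, y1, one))),  node(x1, z, one) = node(branch(d, one, d), node(node(u, one, d), u, branch(e, y1, one)), one).
Delete trivial equation one = one.
Delete trivial equation e = e.
Delete trivial equation 0 = 0.
Decompose node/3: one = one,  e = e,  u = op(e, branch(e, y1, one)).
Delete trivial equation one = one.
Delete trivial equation e = e.
Bind u := op(e, branch(e, y1, one)); substituting into the one remaining equation that mentions u gives: node(x1, z, one) = node(branch(d, one, d), node(node(op(e, branch(e, y1, one)), one, d), op(e, branch(e, y1, one)), branch(e, y1, one)), one).
Decompose node/3: branch(0, one, x) = x,  y1 = node(d, 0, one),  e = e.
Occurs check fails: x occurs in branch(0, one, x); the equation x = branch(0, one, x) has no finite solution.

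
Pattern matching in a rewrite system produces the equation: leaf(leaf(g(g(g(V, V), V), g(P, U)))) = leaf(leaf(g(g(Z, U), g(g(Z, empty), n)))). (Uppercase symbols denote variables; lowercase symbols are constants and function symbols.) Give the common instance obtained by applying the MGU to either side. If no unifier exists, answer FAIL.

leaf(leaf(g(g(g(n, n), n), g(g(g(n, n), empty), n))))

Decompose leaf/1: leaf(g(g(g(V, V), V), g(P, U))) = leaf(g(g(Z, U), g(g(Z, empty), n))).
Decompose leaf/1: g(g(g(V, V), V), g(P, U)) = g(g(Z, U), g(g(Z, empty), n)).
Decompose g/2: g(g(V, V), V) = g(Z, U),  g(P, U) = g(g(Z, empty), n).
Decompose g/2: g(V, V) = Z,  V = U.
Bind Z := g(V, V); substituting into the one remaining equation that mentions Z gives: g(P, U) = g(g(g(V, V), empty), n).
Bind V := U; substituting into the remaining equation gives: g(P, U) = g(g(g(U, U), empty), n). Substituting into the earlier binding gives Z := g(U, U).
Decompose g/2: P = g(g(U, U), empty),  U = n.
Bind P := g(g(U, U), empty); no other remaining equation mentions P.
Bind U := n. Substituting into the earlier bindings gives Z := g(n, n), V := n, P := g(g(n, n), empty).
Applying the MGU to either side gives leaf(leaf(g(g(g(n, n), n), g(g(g(n, n), empty), n)))).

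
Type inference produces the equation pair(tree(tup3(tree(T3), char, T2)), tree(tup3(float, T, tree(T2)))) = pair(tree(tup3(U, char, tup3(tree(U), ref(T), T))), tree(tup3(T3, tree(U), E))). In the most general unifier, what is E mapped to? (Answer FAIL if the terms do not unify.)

tree(tup3(tree(tree(float)), ref(tree(tree(float))), tree(tree(float))))

Decompose pair/2: tree(tup3(tree(T3), char, T2)) = tree(tup3(U, char, tup3(tree(U), ref(T), T))),  tree(tup3(float, T, tree(T2))) = tree(tup3(T3, tree(U), E)).
Decompose tree/1: tup3(tree(T3), char, T2) = tup3(U, char, tup3(tree(U), ref(T), T)).
Decompose tup3/3: tree(T3) = U,  char = char,  T2 = tup3(tree(U), ref(T), T).
Bind U := tree(T3); substituting into the 2 remaining equations that mention U gives: T2 = tup3(tree(tree(T3)), ref(T), T),  tree(tup3(float, T, tree(T2))) = tree(tup3(T3, tree(tree(T3)), E)).
Delete trivial equation char = char.
Bind T2 := tup3(tree(tree(T3)), ref(T), T); substituting into the remaining equation gives: tree(tup3(float, T, tree(tup3(tree(tree(T3)), ref(T), T)))) = tree(tup3(T3, tree(tree(T3)), E)).
Decompose tree/1: tup3(float, T, tree(tup3(tree(tree(T3)), ref(T), T))) = tup3(T3, tree(tree(T3)), E).
Decompose tup3/3: float = T3,  T = tree(tree(T3)),  tree(tup3(tree(tree(T3)), ref(T), T)) = E.
Bind T3 := float; substituting into the remaining equations gives: T = tree(tree(float)),  tree(tup3(tree(tree(float)), ref(T), T)) = E. Substituting into the earlier bindings gives U := tree(float), T2 := tup3(tree(tree(float)), ref(T), T).
Bind T := tree(tree(float)); substituting into the remaining equation gives: tree(tup3(tree(tree(float)), ref(tree(tree(float))), tree(tree(float)))) = E. Substituting into the earlier binding gives T2 := tup3(tree(tree(float)), ref(tree(tree(float))), tree(tree(float))).
Bind E := tree(tup3(tree(tree(float)), ref(tree(tree(float))), tree(tree(float)))).
MGU = { U := tree(float), T2 := tup3(tree(tree(float)), ref(tree(tree(float))), tree(tree(float))), T3 := float, T := tree(tree(float)), E := tree(tup3(tree(tree(float)), ref(tree(tree(float))), tree(tree(float)))) }, so E := tree(tup3(tree(tree(float)), ref(tree(tree(float))), tree(tree(float)))).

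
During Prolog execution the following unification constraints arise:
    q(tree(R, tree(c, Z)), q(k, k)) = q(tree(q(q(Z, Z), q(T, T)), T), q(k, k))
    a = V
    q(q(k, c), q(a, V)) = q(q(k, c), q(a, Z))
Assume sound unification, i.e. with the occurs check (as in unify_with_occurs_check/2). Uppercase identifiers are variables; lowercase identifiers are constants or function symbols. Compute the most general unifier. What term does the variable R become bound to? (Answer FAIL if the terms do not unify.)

Decompose q/2: tree(R, tree(c, Z)) = tree(q(q(Z, Z), q(T, T)), T),  q(k, k) = q(k, k).
Decompose tree/2: R = q(q(Z, Z), q(T, T)),  tree(c, Z) = T.
Bind R := q(q(Z, Z), q(T, T)); no other remaining equation mentions R.
Bind T := tree(c, Z); no other remaining equation mentions T. Substituting into the earlier binding gives R := q(q(Z, Z), q(tree(c, Z), tree(c, Z))).
Delete trivial equation q(k, k) = q(k, k).
Bind V := a; substituting into the remaining equation gives: q(q(k, c), q(a, a)) = q(q(k, c), q(a, Z)).
Decompose q/2: q(k, c) = q(k, c),  q(a, a) = q(a, Z).
Delete trivial equation q(k, c) = q(k, c).
Decompose q/2: a = a,  a = Z.
Delete trivial equation a = a.
Bind Z := a. Substituting into the earlier bindings gives R := q(q(a, a), q(tree(c, a), tree(c, a))), T := tree(c, a).
MGU = { R -> q(q(a, a), q(tree(c, a), tree(c, a))), T -> tree(c, a), V -> a, Z -> a }, so R -> q(q(a, a), q(tree(c, a), tree(c, a))).

q(q(a, a), q(tree(c, a), tree(c, a)))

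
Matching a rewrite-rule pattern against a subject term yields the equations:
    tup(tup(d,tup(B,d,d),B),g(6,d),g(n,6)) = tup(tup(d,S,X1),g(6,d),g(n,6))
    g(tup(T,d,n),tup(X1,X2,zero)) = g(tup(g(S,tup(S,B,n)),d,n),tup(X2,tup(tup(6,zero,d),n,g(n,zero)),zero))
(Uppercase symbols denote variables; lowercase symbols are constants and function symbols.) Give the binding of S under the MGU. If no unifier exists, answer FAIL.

Decompose tup/3: tup(d,tup(B,d,d),B) = tup(d,S,X1),  g(6,d) = g(6,d),  g(n,6) = g(n,6).
Decompose tup/3: d = d,  tup(B,d,d) = S,  B = X1.
Delete trivial equation d = d.
Bind S := tup(B,d,d); substituting into the one remaining equation that mentions S gives: g(tup(T,d,n),tup(X1,X2,zero)) = g(tup(g(tup(B,d,d),tup(tup(B,d,d),B,n)),d,n),tup(X2,tup(tup(6,zero,d),n,g(n,zero)),zero)).
Bind B := X1; substituting into the one remaining equation that mentions B gives: g(tup(T,d,n),tup(X1,X2,zero)) = g(tup(g(tup(X1,d,d),tup(tup(X1,d,d),X1,n)),d,n),tup(X2,tup(tup(6,zero,d),n,g(n,zero)),zero)). Substituting into the earlier binding gives S := tup(X1,d,d).
Delete trivial equation g(6,d) = g(6,d).
Delete trivial equation g(n,6) = g(n,6).
Decompose g/2: tup(T,d,n) = tup(g(tup(X1,d,d),tup(tup(X1,d,d),X1,n)),d,n),  tup(X1,X2,zero) = tup(X2,tup(tup(6,zero,d),n,g(n,zero)),zero).
Decompose tup/3: T = g(tup(X1,d,d),tup(tup(X1,d,d),X1,n)),  d = d,  n = n.
Bind T := g(tup(X1,d,d),tup(tup(X1,d,d),X1,n)); no other remaining equation mentions T.
Delete trivial equation d = d.
Delete trivial equation n = n.
Decompose tup/3: X1 = X2,  X2 = tup(tup(6,zero,d),n,g(n,zero)),  zero = zero.
Bind X1 := X2; no other remaining equation mentions X1. Substituting into the earlier bindings gives S := tup(X2,d,d), B := X2, T := g(tup(X2,d,d),tup(tup(X2,d,d),X2,n)).
Bind X2 := tup(tup(6,zero,d),n,g(n,zero)); no other remaining equation mentions X2. Substituting into the earlier bindings gives S := tup(tup(tup(6,zero,d),n,g(n,zero)),d,d), B := tup(tup(6,zero,d),n,g(n,zero)), T := g(tup(tup(tup(6,zero,d),n,g(n,zero)),d,d),tup(tup(tup(tup(6,zero,d),n,g(n,zero)),d,d),tup(tup(6,zero,d),n,g(n,zero)),n)), X1 := tup(tup(6,zero,d),n,g(n,zero)).
Delete trivial equation zero = zero.
MGU = { S := tup(tup(tup(6,zero,d),n,g(n,zero)),d,d), B := tup(tup(6,zero,d),n,g(n,zero)), T := g(tup(tup(tup(6,zero,d),n,g(n,zero)),d,d),tup(tup(tup(tup(6,zero,d),n,g(n,zero)),d,d),tup(tup(6,zero,d),n,g(n,zero)),n)), X1 := tup(tup(6,zero,d),n,g(n,zero)), X2 := tup(tup(6,zero,d),n,g(n,zero)) }, so S := tup(tup(tup(6,zero,d),n,g(n,zero)),d,d).

tup(tup(tup(6,zero,d),n,g(n,zero)),d,d)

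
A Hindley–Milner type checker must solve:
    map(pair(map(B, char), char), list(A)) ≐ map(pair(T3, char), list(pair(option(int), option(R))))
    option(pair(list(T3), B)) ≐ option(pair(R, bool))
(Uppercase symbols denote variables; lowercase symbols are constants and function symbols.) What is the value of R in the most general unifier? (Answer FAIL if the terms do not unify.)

Decompose map/2: pair(map(B, char), char) ≐ pair(T3, char),  list(A) ≐ list(pair(option(int), option(R))).
Decompose pair/2: map(B, char) ≐ T3,  char ≐ char.
Bind T3 := map(B, char); substituting into the one remaining equation that mentions T3 gives: option(pair(list(map(B, char)), B)) ≐ option(pair(R, bool)).
Delete trivial equation char ≐ char.
Decompose list/1: A ≐ pair(option(int), option(R)).
Bind A := pair(option(int), option(R)); no other remaining equation mentions A.
Decompose option/1: pair(list(map(B, char)), B) ≐ pair(R, bool).
Decompose pair/2: list(map(B, char)) ≐ R,  B ≐ bool.
Bind R := list(map(B, char)); no other remaining equation mentions R. Substituting into the earlier binding gives A := pair(option(int), option(list(map(B, char)))).
Bind B := bool. Substituting into the earlier bindings gives T3 := map(bool, char), A := pair(option(int), option(list(map(bool, char)))), R := list(map(bool, char)).
MGU = { T3 ↦ map(bool, char), A ↦ pair(option(int), option(list(map(bool, char)))), R ↦ list(map(bool, char)), B ↦ bool }, so R ↦ list(map(bool, char)).

list(map(bool, char))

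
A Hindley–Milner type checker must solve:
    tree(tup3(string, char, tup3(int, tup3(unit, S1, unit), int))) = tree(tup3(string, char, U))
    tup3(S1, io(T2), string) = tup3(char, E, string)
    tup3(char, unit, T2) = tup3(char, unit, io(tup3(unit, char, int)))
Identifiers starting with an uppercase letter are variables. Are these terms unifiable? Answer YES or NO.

Decompose tree/1: tup3(string, char, tup3(int, tup3(unit, S1, unit), int)) = tup3(string, char, U).
Decompose tup3/3: string = string,  char = char,  tup3(int, tup3(unit, S1, unit), int) = U.
Delete trivial equation string = string.
Delete trivial equation char = char.
Bind U := tup3(int, tup3(unit, S1, unit), int); no other remaining equation mentions U.
Decompose tup3/3: S1 = char,  io(T2) = E,  string = string.
Bind S1 := char; no other remaining equation mentions S1. Substituting into the earlier binding gives U := tup3(int, tup3(unit, char, unit), int).
Bind E := io(T2); no other remaining equation mentions E.
Delete trivial equation string = string.
Decompose tup3/3: char = char,  unit = unit,  T2 = io(tup3(unit, char, int)).
Delete trivial equation char = char.
Delete trivial equation unit = unit.
Bind T2 := io(tup3(unit, char, int)). Substituting into the earlier binding gives E := io(io(tup3(unit, char, int))).
No equations remain and no clash or occurs-check failure arose, so a unifier exists.

YES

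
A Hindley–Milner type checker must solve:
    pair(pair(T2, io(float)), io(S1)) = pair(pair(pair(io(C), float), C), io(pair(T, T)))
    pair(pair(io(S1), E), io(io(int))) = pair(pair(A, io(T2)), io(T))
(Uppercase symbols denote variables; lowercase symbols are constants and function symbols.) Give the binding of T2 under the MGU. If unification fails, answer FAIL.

pair(io(io(float)), float)

Decompose pair/2: pair(T2, io(float)) = pair(pair(io(C), float), C),  io(S1) = io(pair(T, T)).
Decompose pair/2: T2 = pair(io(C), float),  io(float) = C.
Bind T2 := pair(io(C), float); substituting into the one remaining equation that mentions T2 gives: pair(pair(io(S1), E), io(io(int))) = pair(pair(A, io(pair(io(C), float))), io(T)).
Bind C := io(float); substituting into the one remaining equation that mentions C gives: pair(pair(io(S1), E), io(io(int))) = pair(pair(A, io(pair(io(io(float)), float))), io(T)). Substituting into the earlier binding gives T2 := pair(io(io(float)), float).
Decompose io/1: S1 = pair(T, T).
Bind S1 := pair(T, T); substituting into the remaining equation gives: pair(pair(io(pair(T, T)), E), io(io(int))) = pair(pair(A, io(pair(io(io(float)), float))), io(T)).
Decompose pair/2: pair(io(pair(T, T)), E) = pair(A, io(pair(io(io(float)), float))),  io(io(int)) = io(T).
Decompose pair/2: io(pair(T, T)) = A,  E = io(pair(io(io(float)), float)).
Bind A := io(pair(T, T)); no other remaining equation mentions A.
Bind E := io(pair(io(io(float)), float)); no other remaining equation mentions E.
Decompose io/1: io(int) = T.
Bind T := io(int). Substituting into the earlier bindings gives S1 := pair(io(int), io(int)), A := io(pair(io(int), io(int))).
MGU = { T2 -> pair(io(io(float)), float), C -> io(float), S1 -> pair(io(int), io(int)), A -> io(pair(io(int), io(int))), E -> io(pair(io(io(float)), float)), T -> io(int) }, so T2 -> pair(io(io(float)), float).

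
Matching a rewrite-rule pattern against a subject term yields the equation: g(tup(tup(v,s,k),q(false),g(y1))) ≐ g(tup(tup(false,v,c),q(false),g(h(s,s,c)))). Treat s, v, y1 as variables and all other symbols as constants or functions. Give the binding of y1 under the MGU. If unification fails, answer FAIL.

Decompose g/1: tup(tup(v,s,k),q(false),g(y1)) ≐ tup(tup(false,v,c),q(false),g(h(s,s,c))).
Decompose tup/3: tup(v,s,k) ≐ tup(false,v,c),  q(false) ≐ q(false),  g(y1) ≐ g(h(s,s,c)).
Decompose tup/3: v ≐ false,  s ≐ v,  k ≐ c.
Bind v := false; substituting into the one remaining equation that mentions v gives: s ≐ false.
Bind s := false; substituting into the one remaining equation that mentions s gives: g(y1) ≐ g(h(false,false,c)).
Clash: constants k and c differ; no unifier exists.

FAIL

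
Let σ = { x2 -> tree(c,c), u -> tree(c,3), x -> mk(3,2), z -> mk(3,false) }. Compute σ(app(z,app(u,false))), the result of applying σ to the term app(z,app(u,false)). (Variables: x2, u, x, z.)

app(mk(3,false),app(tree(c,3),false))

Replace each occurrence of u with tree(c,3).
Replace each occurrence of z with mk(3,false).
Result: app(mk(3,false),app(tree(c,3),false)).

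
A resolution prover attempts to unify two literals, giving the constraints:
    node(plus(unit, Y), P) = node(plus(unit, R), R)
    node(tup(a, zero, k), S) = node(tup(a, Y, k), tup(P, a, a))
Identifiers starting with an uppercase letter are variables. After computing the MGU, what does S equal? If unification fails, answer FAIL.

Decompose node/2: plus(unit, Y) = plus(unit, R),  P = R.
Decompose plus/2: unit = unit,  Y = R.
Delete trivial equation unit = unit.
Bind Y := R; substituting into the one remaining equation that mentions Y gives: node(tup(a, zero, k), S) = node(tup(a, R, k), tup(P, a, a)).
Bind P := R; substituting into the remaining equation gives: node(tup(a, zero, k), S) = node(tup(a, R, k), tup(R, a, a)).
Decompose node/2: tup(a, zero, k) = tup(a, R, k),  S = tup(R, a, a).
Decompose tup/3: a = a,  zero = R,  k = k.
Delete trivial equation a = a.
Bind R := zero; substituting into the one remaining equation that mentions R gives: S = tup(zero, a, a). Substituting into the earlier bindings gives Y := zero, P := zero.
Delete trivial equation k = k.
Bind S := tup(zero, a, a).
MGU = { Y := zero, P := zero, R := zero, S := tup(zero, a, a) }, so S := tup(zero, a, a).

tup(zero, a, a)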